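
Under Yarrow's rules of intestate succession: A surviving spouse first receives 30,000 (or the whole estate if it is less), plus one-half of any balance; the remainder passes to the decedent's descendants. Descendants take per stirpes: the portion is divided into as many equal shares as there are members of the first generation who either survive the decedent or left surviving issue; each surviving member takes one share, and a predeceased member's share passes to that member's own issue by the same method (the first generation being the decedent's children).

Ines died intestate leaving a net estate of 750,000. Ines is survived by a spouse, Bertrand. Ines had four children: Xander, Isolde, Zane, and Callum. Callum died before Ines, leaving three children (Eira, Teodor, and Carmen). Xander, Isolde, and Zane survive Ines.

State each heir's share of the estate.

Bertrand: 390,000; Xander: 90,000; Isolde: 90,000; Zane: 90,000; Eira: 30,000; Teodor: 30,000; Carmen: 30,000

Bertrand first takes 30,000, leaving a balance of 720,000. Bertrand then takes one-half of the balance (360,000), for a total of 390,000. The remaining 360,000 passes to the descendants.
The descendants' portion (360,000) is divided into 4 shares of 90,000: Xander, Isolde, and Zane each take 90,000; Callum's 90,000 share passes to Callum's issue.
Callum's share (90,000) is divided into 3 shares of 30,000: Eira, Teodor, and Carmen each take 30,000.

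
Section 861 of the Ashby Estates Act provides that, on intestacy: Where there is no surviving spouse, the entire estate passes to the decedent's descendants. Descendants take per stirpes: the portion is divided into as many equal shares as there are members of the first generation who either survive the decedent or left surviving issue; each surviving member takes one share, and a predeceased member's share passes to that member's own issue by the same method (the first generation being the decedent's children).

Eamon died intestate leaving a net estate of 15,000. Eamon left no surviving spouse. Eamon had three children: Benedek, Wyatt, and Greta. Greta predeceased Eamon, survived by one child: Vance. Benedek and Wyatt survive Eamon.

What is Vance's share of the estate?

The entire 15,000 passes to the descendants.
That amount (15,000) is divided into 3 shares of 5,000: Benedek and Wyatt each take 5,000; Greta's 5,000 share passes to Greta's issue.
Greta's share (5,000) passes entirely to Vance.

Vance receives 5,000.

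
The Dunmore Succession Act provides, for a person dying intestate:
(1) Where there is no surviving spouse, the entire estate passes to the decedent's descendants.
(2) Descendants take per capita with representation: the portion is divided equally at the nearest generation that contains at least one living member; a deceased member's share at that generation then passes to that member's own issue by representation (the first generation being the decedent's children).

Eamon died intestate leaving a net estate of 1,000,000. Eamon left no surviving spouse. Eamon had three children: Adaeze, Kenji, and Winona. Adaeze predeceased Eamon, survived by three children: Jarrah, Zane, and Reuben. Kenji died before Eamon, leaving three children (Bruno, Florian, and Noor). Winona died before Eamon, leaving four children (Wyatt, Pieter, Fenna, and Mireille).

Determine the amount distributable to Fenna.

The entire 1,000,000 passes to the descendants.
No child survives, so the initial division is made at the grandchildren's generation.
That amount (1,000,000) is divided into 10 shares of 100,000: Jarrah, Zane, Reuben, Bruno, Florian, Noor, Wyatt, Pieter, Fenna, and Mireille each take 100,000.

Fenna receives 100,000.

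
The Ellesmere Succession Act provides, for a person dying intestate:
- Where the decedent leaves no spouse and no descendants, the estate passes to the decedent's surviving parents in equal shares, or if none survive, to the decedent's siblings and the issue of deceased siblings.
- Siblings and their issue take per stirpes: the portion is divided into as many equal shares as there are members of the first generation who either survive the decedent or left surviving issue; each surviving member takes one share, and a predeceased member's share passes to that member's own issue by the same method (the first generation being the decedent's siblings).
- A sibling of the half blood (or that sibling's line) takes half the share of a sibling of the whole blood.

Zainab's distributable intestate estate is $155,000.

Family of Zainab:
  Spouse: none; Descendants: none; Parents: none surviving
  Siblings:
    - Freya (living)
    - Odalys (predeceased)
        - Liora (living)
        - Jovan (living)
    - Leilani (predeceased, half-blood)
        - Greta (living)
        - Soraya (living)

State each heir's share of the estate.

The entire $155,000 passes to the siblings and their issue.
Counting each half-blood sibling's line as half a unit, there are 5/2 units in $155,000, so one unit is $62,000. Whole-blood lines (Freya and Odalys) take $62,000 each; half-blood lines (Leilani) take $31,000 each.
Odalys's share ($62,000) is divided into 2 shares of $31,000: Liora and Jovan each take $31,000.
Leilani's share ($31,000) is divided into 2 shares of $15,500: Greta and Soraya each take $15,500.

Freya: $62,000; Liora: $31,000; Jovan: $31,000; Greta: $15,500; Soraya: $15,500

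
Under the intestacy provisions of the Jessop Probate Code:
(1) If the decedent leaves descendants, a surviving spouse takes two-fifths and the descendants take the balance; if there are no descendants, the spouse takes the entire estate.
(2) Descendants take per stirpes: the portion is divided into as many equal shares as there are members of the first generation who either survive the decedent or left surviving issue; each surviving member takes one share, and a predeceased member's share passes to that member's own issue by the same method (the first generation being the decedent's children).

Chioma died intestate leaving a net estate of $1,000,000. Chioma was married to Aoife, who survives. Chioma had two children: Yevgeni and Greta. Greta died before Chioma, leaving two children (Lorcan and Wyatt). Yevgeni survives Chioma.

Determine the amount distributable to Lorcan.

Aoife takes two-fifths of $1,000,000 = $400,000. The remaining $600,000 passes to the descendants.
The descendants' portion ($600,000) is divided into 2 shares of $300,000: Yevgeni takes $300,000; Greta's $300,000 share passes to Greta's issue.
Greta's share ($300,000) is divided into 2 shares of $150,000: Lorcan and Wyatt each take $150,000.

Lorcan receives $150,000.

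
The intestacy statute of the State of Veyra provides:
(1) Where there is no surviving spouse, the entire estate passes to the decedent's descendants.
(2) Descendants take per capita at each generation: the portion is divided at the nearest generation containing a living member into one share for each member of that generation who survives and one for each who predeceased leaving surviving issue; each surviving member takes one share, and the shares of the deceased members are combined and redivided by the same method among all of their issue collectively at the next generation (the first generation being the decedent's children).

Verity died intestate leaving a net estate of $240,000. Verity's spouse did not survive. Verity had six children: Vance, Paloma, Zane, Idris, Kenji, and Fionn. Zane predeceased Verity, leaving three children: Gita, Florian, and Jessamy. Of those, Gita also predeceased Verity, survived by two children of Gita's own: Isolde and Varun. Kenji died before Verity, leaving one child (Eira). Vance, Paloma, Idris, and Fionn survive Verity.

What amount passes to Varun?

The entire $240,000 passes to the descendants.
That amount ($240,000) is divided at the children's generation into 6 shares of $40,000. Vance, Paloma, Idris, and Fionn each take $40,000. The 2 shares of the deceased (Zane and Kenji) are combined into a pool of $80,000.
That pool ($80,000) is divided at the grandchildren's generation into 4 shares of $20,000. Florian, Jessamy, and Eira each take $20,000. The remaining share for the deceased Gita ($20,000) is carried to the next generation.
That pool ($20,000) is divided at the great-grandchildren's generation equally among Isolde and Varun: $10,000 each.

Varun receives $10,000.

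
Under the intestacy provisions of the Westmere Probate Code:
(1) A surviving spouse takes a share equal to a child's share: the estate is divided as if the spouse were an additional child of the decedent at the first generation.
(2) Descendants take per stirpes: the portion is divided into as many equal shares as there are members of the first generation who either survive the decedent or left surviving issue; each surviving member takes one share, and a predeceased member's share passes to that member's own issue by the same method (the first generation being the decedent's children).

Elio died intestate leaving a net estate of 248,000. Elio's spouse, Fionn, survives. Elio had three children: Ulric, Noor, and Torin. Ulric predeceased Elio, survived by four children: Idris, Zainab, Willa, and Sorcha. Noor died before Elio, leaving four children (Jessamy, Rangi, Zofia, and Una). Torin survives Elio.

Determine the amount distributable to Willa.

Willa receives 15,500.

The spouse counts as an additional share at the children's level, so there are 4 primary shares of 62,000. Fionn takes one such share (62,000).
The children's combined portion (186,000) is divided into 3 shares of 62,000: Torin takes 62,000; Ulric's 62,000 share passes to Ulric's issue; Noor's 62,000 share passes to Noor's issue.
Ulric's share (62,000) is divided into 4 shares of 15,500: Idris, Zainab, Willa, and Sorcha each take 15,500.
Noor's share (62,000) is divided into 4 shares of 15,500: Jessamy, Rangi, Zofia, and Una each take 15,500.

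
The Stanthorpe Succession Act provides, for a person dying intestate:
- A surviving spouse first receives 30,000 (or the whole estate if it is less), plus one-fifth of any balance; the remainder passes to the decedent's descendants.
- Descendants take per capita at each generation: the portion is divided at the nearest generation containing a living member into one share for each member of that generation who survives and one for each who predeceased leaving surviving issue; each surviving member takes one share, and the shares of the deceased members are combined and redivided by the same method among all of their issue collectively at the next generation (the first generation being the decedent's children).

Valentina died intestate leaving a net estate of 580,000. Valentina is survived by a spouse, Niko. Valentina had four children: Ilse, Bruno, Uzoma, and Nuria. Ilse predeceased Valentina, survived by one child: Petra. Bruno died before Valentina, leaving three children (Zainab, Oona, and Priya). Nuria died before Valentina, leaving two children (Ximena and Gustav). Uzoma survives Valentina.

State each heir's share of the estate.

Niko first takes 30,000, leaving a balance of 550,000. Niko then takes one-fifth of the balance (110,000), for a total of 140,000. The remaining 440,000 passes to the descendants.
The descendants' portion (440,000) is divided at the children's generation into 4 shares of 110,000. Uzoma takes 110,000. The 3 shares of the deceased (Ilse, Bruno, and Nuria) are combined into a pool of 330,000.
That pool (330,000) is divided at the grandchildren's generation equally among Petra, Zainab, Oona, Priya, Ximena, and Gustav: 55,000 each.

Niko: 140,000; Petra: 55,000; Zainab: 55,000; Oona: 55,000; Priya: 55,000; Uzoma: 110,000; Ximena: 55,000; Gustav: 55,000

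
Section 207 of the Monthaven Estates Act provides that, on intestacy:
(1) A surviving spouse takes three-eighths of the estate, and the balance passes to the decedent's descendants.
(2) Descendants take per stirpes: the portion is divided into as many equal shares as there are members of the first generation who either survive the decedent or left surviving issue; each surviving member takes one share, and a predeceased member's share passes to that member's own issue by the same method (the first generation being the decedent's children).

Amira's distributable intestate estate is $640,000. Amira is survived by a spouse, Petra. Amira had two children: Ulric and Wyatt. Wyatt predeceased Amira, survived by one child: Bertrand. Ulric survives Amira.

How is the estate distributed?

Petra: $240,000; Ulric: $200,000; Bertrand: $200,000

Petra takes three-eighths of $640,000 = $240,000. The remaining $400,000 passes to the descendants.
The descendants' portion ($400,000) is divided into 2 shares of $200,000: Ulric takes $200,000; Wyatt's $200,000 share passes to Wyatt's issue.
Wyatt's share ($200,000) passes entirely to Bertrand.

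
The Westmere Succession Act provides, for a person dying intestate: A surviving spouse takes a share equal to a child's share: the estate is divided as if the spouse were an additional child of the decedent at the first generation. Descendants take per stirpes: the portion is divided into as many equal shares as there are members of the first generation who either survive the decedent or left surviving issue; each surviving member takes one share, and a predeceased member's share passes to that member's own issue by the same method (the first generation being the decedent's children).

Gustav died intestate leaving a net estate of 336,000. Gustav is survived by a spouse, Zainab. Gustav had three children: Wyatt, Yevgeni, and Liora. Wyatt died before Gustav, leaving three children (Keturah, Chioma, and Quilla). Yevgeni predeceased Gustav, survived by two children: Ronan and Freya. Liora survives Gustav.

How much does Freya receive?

Freya receives 42,000.

The spouse counts as an additional share at the children's level, so there are 4 primary shares of 84,000. Zainab takes one such share (84,000).
The children's combined portion (252,000) is divided into 3 shares of 84,000: Liora takes 84,000; Wyatt's 84,000 share passes to Wyatt's issue; Yevgeni's 84,000 share passes to Yevgeni's issue.
Wyatt's share (84,000) is divided into 3 shares of 28,000: Keturah, Chioma, and Quilla each take 28,000.
Yevgeni's share (84,000) is divided into 2 shares of 42,000: Ronan and Freya each take 42,000.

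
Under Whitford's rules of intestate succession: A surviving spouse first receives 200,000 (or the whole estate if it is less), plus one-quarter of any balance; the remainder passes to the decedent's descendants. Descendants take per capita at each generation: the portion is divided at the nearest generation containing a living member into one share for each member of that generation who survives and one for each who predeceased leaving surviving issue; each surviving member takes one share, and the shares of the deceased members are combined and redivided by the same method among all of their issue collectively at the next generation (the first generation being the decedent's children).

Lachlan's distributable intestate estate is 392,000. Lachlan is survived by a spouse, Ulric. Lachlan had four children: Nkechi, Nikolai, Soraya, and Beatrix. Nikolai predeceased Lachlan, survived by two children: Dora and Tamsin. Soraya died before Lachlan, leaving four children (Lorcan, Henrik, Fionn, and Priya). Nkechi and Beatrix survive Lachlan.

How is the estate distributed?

Ulric: 248,000; Nkechi: 36,000; Dora: 12,000; Tamsin: 12,000; Lorcan: 12,000; Henrik: 12,000; Fionn: 12,000; Priya: 12,000; Beatrix: 36,000

Ulric first takes 200,000, leaving a balance of 192,000. Ulric then takes one-quarter of the balance (48,000), for a total of 248,000. The remaining 144,000 passes to the descendants.
The descendants' portion (144,000) is divided at the children's generation into 4 shares of 36,000. Nkechi and Beatrix each take 36,000. The 2 shares of the deceased (Nikolai and Soraya) are combined into a pool of 72,000.
That pool (72,000) is divided at the grandchildren's generation equally among Dora, Tamsin, Lorcan, Henrik, Fionn, and Priya: 12,000 each.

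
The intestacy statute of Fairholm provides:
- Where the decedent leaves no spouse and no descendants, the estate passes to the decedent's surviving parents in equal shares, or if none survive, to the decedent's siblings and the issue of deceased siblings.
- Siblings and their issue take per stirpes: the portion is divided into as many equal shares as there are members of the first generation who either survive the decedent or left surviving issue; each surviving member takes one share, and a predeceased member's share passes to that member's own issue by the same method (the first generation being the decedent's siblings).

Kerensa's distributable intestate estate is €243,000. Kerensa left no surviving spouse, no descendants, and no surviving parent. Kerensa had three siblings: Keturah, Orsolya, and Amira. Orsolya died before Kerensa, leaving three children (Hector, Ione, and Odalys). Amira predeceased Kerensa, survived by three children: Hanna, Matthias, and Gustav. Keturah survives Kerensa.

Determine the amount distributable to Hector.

Hector receives €27,000.

The entire €243,000 passes to the siblings and their issue.
That amount (€243,000) is divided into 3 shares of €81,000: Keturah takes €81,000; Orsolya's €81,000 share passes to Orsolya's issue; Amira's €81,000 share passes to Amira's issue.
Orsolya's share (€81,000) is divided into 3 shares of €27,000: Hector, Ione, and Odalys each take €27,000.
Amira's share (€81,000) is divided into 3 shares of €27,000: Hanna, Matthias, and Gustav each take €27,000.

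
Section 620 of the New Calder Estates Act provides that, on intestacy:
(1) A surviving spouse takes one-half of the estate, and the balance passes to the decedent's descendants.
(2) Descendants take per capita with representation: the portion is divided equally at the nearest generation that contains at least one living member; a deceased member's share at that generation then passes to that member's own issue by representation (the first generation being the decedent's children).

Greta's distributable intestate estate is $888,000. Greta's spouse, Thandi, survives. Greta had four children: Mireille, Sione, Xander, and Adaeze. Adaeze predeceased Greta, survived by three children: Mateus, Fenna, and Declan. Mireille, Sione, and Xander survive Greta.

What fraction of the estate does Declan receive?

Declan receives 1/24 of the estate.

Thandi takes one-half of $888,000 = $444,000. The remaining $444,000 passes to the descendants.
The descendants' portion ($444,000) is divided into 4 shares of $111,000: Mireille, Sione, and Xander each take $111,000; Adaeze's $111,000 share passes to Adaeze's issue.
Adaeze's share ($111,000) is divided into 3 shares of $37,000: Mateus, Fenna, and Declan each take $37,000.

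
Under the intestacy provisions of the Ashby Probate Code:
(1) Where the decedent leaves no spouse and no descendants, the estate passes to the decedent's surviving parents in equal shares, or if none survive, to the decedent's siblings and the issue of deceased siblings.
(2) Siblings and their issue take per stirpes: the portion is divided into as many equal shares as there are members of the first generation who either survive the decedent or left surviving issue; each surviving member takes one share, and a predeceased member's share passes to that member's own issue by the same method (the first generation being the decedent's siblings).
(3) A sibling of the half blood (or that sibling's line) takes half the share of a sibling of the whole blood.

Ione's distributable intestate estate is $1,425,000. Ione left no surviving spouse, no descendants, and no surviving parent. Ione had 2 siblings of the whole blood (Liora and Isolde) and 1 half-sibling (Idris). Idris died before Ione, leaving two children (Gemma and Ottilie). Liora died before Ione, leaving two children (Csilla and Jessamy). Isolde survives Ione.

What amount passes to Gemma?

The entire $1,425,000 passes to the siblings and their issue.
Counting each half-blood sibling's line as half a unit, there are 5/2 units in $1,425,000, so one unit is $570,000. Whole-blood lines (Liora and Isolde) take $570,000 each; half-blood lines (Idris) take $285,000 each.
Idris's share ($285,000) is divided into 2 shares of $142,500: Gemma and Ottilie each take $142,500.
Liora's share ($570,000) is divided into 2 shares of $285,000: Csilla and Jessamy each take $285,000.

Gemma receives $142,500.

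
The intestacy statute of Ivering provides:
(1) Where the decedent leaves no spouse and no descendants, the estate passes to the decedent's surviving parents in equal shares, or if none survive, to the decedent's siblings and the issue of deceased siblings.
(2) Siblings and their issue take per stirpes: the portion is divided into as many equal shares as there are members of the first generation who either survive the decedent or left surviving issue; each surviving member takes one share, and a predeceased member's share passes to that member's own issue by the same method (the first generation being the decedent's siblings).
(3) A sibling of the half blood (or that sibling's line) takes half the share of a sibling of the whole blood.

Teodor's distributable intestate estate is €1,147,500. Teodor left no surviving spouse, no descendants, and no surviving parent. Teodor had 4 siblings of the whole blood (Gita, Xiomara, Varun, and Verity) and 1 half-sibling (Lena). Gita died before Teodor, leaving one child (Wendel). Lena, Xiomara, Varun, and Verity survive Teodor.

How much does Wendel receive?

Wendel receives €255,000.

The entire €1,147,500 passes to the siblings and their issue.
Counting each half-blood sibling's line as half a unit, there are 9/2 units in €1,147,500, so one unit is €255,000. Whole-blood lines (Gita, Xiomara, Varun, and Verity) take €255,000 each; half-blood lines (Lena) take €127,500 each.
Gita's share (€255,000) passes entirely to Wendel.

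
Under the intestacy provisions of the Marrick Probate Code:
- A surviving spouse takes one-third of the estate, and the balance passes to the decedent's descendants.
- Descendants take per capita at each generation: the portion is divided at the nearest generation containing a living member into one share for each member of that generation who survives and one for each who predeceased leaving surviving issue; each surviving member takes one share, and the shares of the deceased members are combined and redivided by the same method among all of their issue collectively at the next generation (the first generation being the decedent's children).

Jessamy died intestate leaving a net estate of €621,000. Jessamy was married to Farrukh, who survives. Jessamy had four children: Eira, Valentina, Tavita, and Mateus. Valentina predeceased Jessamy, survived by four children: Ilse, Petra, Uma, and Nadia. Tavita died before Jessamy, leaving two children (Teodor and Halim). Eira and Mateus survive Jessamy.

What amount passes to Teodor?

Teodor receives €34,500.

Farrukh takes one-third of €621,000 = €207,000. The remaining €414,000 passes to the descendants.
The descendants' portion (€414,000) is divided at the children's generation into 4 shares of €103,500. Eira and Mateus each take €103,500. The 2 shares of the deceased (Valentina and Tavita) are combined into a pool of €207,000.
That pool (€207,000) is divided at the grandchildren's generation equally among Ilse, Petra, Uma, Nadia, Teodor, and Halim: €34,500 each.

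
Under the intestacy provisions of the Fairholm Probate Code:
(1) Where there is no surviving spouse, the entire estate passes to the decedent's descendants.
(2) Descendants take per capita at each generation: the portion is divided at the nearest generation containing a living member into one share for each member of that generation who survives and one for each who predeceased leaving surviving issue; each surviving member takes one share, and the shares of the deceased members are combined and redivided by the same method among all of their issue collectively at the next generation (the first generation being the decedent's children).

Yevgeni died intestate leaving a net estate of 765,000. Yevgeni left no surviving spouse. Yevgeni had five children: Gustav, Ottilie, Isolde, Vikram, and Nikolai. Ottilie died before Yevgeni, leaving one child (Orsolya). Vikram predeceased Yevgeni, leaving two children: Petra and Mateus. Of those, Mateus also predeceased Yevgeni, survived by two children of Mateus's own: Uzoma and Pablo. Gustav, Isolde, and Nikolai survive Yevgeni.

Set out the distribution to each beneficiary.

The entire 765,000 passes to the descendants.
That amount (765,000) is divided at the children's generation into 5 shares of 153,000. Gustav, Isolde, and Nikolai each take 153,000. The 2 shares of the deceased (Ottilie and Vikram) are combined into a pool of 306,000.
That pool (306,000) is divided at the grandchildren's generation into 3 shares of 102,000. Orsolya and Petra each take 102,000. The remaining share for the deceased Mateus (102,000) is carried to the next generation.
That pool (102,000) is divided at the great-grandchildren's generation equally among Uzoma and Pablo: 51,000 each.

Gustav: 153,000; Orsolya: 102,000; Isolde: 153,000; Petra: 102,000; Uzoma: 51,000; Pablo: 51,000; Nikolai: 153,000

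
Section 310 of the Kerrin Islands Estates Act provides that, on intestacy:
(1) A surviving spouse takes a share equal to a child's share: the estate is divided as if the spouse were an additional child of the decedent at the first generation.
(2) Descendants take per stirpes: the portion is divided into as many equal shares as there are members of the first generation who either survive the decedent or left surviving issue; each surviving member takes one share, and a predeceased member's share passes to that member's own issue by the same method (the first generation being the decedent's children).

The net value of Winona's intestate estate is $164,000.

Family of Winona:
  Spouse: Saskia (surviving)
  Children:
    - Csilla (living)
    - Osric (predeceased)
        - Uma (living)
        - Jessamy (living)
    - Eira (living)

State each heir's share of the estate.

Saskia: $41,000; Csilla: $41,000; Uma: $20,500; Jessamy: $20,500; Eira: $41,000

The spouse counts as an additional share at the children's level, so there are 4 primary shares of $41,000. Saskia takes one such share ($41,000).
The children's combined portion ($123,000) is divided into 3 shares of $41,000: Csilla and Eira each take $41,000; Osric's $41,000 share passes to Osric's issue.
Osric's share ($41,000) is divided into 2 shares of $20,500: Uma and Jessamy each take $20,500.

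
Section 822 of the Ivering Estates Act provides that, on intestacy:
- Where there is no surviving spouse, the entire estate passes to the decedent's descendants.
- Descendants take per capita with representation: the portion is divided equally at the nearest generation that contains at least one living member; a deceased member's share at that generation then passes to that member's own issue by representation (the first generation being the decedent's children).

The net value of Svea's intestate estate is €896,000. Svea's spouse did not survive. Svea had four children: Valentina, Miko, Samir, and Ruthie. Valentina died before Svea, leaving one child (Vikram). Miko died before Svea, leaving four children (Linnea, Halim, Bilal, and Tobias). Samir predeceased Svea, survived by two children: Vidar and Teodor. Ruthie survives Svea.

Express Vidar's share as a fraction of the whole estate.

Vidar receives 1/8 of the estate.

The entire €896,000 passes to the descendants.
That amount (€896,000) is divided into 4 shares of €224,000: Ruthie takes €224,000; Valentina's €224,000 share passes to Valentina's issue; Miko's €224,000 share passes to Miko's issue; Samir's €224,000 share passes to Samir's issue.
Valentina's share (€224,000) passes entirely to Vikram.
Miko's share (€224,000) is divided into 4 shares of €56,000: Linnea, Halim, Bilal, and Tobias each take €56,000.
Samir's share (€224,000) is divided into 2 shares of €112,000: Vidar and Teodor each take €112,000.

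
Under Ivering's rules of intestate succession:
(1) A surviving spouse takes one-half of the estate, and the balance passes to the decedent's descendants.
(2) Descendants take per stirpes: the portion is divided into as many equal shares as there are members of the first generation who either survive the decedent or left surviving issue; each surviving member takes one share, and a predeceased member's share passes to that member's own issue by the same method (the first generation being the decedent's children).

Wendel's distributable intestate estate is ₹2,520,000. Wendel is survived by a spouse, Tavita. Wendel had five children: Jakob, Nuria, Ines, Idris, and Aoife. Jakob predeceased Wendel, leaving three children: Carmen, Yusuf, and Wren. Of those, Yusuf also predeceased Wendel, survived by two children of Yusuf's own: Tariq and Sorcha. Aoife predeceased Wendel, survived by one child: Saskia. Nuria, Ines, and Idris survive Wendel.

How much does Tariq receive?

Tariq receives ₹42,000.

Tavita takes one-half of ₹2,520,000 = ₹1,260,000. The remaining ₹1,260,000 passes to the descendants.
The descendants' portion (₹1,260,000) is divided into 5 shares of ₹252,000: Nuria, Ines, and Idris each take ₹252,000; Jakob's ₹252,000 share passes to Jakob's issue; Aoife's ₹252,000 share passes to Aoife's issue.
Jakob's share (₹252,000) is divided into 3 shares of ₹84,000: Carmen and Wren each take ₹84,000; Yusuf's ₹84,000 share passes to Yusuf's issue.
Yusuf's share (₹84,000) is divided into 2 shares of ₹42,000: Tariq and Sorcha each take ₹42,000.
Aoife's share (₹252,000) passes entirely to Saskia.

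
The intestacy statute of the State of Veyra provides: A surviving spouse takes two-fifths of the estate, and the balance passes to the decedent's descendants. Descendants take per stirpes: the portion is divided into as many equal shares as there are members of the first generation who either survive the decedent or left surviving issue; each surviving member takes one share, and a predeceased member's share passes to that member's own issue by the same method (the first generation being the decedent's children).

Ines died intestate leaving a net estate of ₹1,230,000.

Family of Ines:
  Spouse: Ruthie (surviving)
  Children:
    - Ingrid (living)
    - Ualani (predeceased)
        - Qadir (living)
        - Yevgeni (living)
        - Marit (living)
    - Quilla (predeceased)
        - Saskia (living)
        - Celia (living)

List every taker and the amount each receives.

Ruthie takes two-fifths of ₹1,230,000 = ₹492,000. The remaining ₹738,000 passes to the descendants.
The descendants' portion (₹738,000) is divided into 3 shares of ₹246,000: Ingrid takes ₹246,000; Ualani's ₹246,000 share passes to Ualani's issue; Quilla's ₹246,000 share passes to Quilla's issue.
Ualani's share (₹246,000) is divided into 3 shares of ₹82,000: Qadir, Yevgeni, and Marit each take ₹82,000.
Quilla's share (₹246,000) is divided into 2 shares of ₹123,000: Saskia and Celia each take ₹123,000.

Ruthie: ₹492,000; Ingrid: ₹246,000; Qadir: ₹82,000; Yevgeni: ₹82,000; Marit: ₹82,000; Saskia: ₹123,000; Celia: ₹123,000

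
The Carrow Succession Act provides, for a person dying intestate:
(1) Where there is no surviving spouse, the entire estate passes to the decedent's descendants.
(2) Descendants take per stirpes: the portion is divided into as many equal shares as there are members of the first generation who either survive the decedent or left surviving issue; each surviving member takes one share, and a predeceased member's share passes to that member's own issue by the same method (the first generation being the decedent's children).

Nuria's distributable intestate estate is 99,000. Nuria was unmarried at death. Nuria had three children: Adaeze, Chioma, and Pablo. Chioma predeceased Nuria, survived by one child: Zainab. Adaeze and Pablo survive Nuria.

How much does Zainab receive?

The entire 99,000 passes to the descendants.
That amount (99,000) is divided into 3 shares of 33,000: Adaeze and Pablo each take 33,000; Chioma's 33,000 share passes to Chioma's issue.
Chioma's share (33,000) passes entirely to Zainab.

Zainab receives 33,000.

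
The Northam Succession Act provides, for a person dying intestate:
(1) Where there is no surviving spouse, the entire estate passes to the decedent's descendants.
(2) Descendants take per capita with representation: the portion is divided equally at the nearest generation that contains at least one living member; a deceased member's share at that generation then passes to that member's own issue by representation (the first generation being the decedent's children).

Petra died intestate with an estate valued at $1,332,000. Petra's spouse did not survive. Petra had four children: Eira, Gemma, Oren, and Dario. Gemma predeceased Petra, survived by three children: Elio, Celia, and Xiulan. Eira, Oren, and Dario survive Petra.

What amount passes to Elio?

The entire $1,332,000 passes to the descendants.
That amount ($1,332,000) is divided into 4 shares of $333,000: Eira, Oren, and Dario each take $333,000; Gemma's $333,000 share passes to Gemma's issue.
Gemma's share ($333,000) is divided into 3 shares of $111,000: Elio, Celia, and Xiulan each take $111,000.

Elio receives $111,000.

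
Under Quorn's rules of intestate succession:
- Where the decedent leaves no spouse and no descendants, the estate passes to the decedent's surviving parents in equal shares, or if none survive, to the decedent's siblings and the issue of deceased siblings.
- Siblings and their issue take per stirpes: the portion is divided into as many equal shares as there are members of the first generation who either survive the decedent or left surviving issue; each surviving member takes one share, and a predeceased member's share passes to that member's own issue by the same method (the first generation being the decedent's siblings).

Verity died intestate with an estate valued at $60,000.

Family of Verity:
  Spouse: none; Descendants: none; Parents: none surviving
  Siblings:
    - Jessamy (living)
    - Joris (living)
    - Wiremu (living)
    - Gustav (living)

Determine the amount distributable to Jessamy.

The entire $60,000 passes to the siblings and their issue.
That amount ($60,000) is divided into 4 shares of $15,000: Jessamy, Joris, Wiremu, and Gustav each take $15,000.

Jessamy receives $15,000.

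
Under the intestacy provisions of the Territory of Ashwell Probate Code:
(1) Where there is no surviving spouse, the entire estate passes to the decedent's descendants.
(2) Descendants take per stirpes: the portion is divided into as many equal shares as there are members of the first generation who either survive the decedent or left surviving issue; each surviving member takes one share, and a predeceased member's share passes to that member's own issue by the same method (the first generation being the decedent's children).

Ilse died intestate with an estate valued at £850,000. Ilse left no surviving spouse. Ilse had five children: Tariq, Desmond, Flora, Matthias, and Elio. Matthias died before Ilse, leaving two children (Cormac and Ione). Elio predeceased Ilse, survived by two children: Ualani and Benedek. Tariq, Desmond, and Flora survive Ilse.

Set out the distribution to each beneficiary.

The entire £850,000 passes to the descendants.
That amount (£850,000) is divided into 5 shares of £170,000: Tariq, Desmond, and Flora each take £170,000; Matthias's £170,000 share passes to Matthias's issue; Elio's £170,000 share passes to Elio's issue.
Matthias's share (£170,000) is divided into 2 shares of £85,000: Cormac and Ione each take £85,000.
Elio's share (£170,000) is divided into 2 shares of £85,000: Ualani and Benedek each take £85,000.

Tariq: £170,000; Desmond: £170,000; Flora: £170,000; Cormac: £85,000; Ione: £85,000; Ualani: £85,000; Benedek: £85,000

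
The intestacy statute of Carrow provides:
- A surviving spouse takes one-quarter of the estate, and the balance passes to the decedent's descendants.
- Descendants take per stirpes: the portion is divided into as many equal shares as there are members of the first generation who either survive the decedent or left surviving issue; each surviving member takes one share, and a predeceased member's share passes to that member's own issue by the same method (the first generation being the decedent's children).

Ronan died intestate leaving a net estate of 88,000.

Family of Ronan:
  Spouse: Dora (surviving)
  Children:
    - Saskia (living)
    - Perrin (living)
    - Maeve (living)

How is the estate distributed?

Dora takes one-quarter of 88,000 = 22,000. The remaining 66,000 passes to the descendants.
The descendants' portion (66,000) is divided into 3 shares of 22,000: Saskia, Perrin, and Maeve each take 22,000.

Dora: 22,000; Saskia: 22,000; Perrin: 22,000; Maeve: 22,000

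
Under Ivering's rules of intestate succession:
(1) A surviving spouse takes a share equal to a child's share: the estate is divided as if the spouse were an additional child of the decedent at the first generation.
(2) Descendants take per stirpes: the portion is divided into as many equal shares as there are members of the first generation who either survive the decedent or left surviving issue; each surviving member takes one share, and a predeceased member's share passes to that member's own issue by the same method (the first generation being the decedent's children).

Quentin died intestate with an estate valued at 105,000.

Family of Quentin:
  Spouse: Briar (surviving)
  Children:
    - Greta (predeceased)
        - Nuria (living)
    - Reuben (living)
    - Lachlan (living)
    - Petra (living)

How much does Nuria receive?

The spouse counts as an additional share at the children's level, so there are 5 primary shares of 21,000. Briar takes one such share (21,000).
The children's combined portion (84,000) is divided into 4 shares of 21,000: Reuben, Lachlan, and Petra each take 21,000; Greta's 21,000 share passes to Greta's issue.
Greta's share (21,000) passes entirely to Nuria.

Nuria receives 21,000.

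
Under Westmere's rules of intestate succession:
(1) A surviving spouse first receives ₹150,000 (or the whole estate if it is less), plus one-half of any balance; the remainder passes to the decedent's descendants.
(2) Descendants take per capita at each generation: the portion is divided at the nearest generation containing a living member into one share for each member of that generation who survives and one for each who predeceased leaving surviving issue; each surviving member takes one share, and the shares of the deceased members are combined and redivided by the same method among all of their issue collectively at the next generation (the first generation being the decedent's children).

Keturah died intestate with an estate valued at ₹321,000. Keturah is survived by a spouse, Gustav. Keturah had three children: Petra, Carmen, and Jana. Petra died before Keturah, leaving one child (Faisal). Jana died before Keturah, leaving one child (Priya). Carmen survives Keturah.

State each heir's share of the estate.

Gustav first takes ₹150,000, leaving a balance of ₹171,000. Gustav then takes one-half of the balance (₹85,500), for a total of ₹235,500. The remaining ₹85,500 passes to the descendants.
The descendants' portion (₹85,500) is divided at the children's generation into 3 shares of ₹28,500. Carmen takes ₹28,500. The 2 shares of the deceased (Petra and Jana) are combined into a pool of ₹57,000.
That pool (₹57,000) is divided at the grandchildren's generation equally among Faisal and Priya: ₹28,500 each.

Gustav: ₹235,500; Faisal: ₹28,500; Carmen: ₹28,500; Priya: ₹28,500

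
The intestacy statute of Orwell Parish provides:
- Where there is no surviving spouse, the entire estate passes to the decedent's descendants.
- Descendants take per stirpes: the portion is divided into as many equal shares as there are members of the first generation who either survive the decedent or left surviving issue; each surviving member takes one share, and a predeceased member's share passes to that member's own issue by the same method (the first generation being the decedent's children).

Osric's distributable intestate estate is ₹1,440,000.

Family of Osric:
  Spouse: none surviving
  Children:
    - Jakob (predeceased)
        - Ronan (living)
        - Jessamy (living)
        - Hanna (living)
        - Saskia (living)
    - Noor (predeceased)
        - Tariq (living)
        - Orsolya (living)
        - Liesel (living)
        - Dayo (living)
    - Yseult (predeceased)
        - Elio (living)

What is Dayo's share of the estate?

The entire ₹1,440,000 passes to the descendants.
That amount (₹1,440,000) is divided into 3 shares of ₹480,000: Jakob's ₹480,000 share passes to Jakob's issue; Noor's ₹480,000 share passes to Noor's issue; Yseult's ₹480,000 share passes to Yseult's issue.
Jakob's share (₹480,000) is divided into 4 shares of ₹120,000: Ronan, Jessamy, Hanna, and Saskia each take ₹120,000.
Noor's share (₹480,000) is divided into 4 shares of ₹120,000: Tariq, Orsolya, Liesel, and Dayo each take ₹120,000.
Yseult's share (₹480,000) passes entirely to Elio.

Dayo receives ₹120,000.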